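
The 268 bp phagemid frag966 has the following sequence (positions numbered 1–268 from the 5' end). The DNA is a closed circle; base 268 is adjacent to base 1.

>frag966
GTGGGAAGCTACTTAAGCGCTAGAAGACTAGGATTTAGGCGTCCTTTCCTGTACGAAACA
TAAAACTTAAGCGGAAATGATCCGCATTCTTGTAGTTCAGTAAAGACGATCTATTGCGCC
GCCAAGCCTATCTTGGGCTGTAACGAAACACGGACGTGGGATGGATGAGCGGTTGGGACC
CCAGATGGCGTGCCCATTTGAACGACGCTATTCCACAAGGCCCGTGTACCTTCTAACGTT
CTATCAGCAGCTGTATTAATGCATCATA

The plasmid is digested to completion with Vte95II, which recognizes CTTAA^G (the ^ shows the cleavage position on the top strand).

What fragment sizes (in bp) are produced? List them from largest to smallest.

214, 54 bp

Vte95II sites (CTTAAG) start at positions 12, 66.
Vte95II cuts after base 5 of each site (before the last base), so after positions 16, 70.
Circular molecule, 2 cuts → 2 fragments:
  17–70 → 54 bp
  71–268 then 1–16 → 198 + 16 = 214 bp
Sorted largest to smallest: 214, 54 bp.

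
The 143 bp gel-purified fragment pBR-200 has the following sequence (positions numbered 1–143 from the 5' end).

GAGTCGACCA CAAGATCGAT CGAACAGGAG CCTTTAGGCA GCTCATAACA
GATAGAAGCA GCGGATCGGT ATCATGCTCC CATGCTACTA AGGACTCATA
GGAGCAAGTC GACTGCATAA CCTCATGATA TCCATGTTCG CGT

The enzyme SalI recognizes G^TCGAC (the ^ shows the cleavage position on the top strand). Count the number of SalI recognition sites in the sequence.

GTCGAC occurs starting at positions 3, 108.
SalI cuts at 2 sites.

2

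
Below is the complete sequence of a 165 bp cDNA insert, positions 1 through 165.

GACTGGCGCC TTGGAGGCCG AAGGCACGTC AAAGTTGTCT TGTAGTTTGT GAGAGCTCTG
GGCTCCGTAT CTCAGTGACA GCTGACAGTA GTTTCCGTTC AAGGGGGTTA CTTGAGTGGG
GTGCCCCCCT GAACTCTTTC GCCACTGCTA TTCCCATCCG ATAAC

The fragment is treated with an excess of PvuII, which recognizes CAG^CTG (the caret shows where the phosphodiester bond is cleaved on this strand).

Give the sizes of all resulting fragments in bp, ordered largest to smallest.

84, 81 bp

The PvuII site (CAGCTG) starts at position 79.
PvuII cuts after base 3 of each site, so after position 81.
Linear molecule, 1 cut → 2 fragments:
  1–81 → 81 bp
  82–165 → 84 bp
Sorted largest to smallest: 84, 81 bp.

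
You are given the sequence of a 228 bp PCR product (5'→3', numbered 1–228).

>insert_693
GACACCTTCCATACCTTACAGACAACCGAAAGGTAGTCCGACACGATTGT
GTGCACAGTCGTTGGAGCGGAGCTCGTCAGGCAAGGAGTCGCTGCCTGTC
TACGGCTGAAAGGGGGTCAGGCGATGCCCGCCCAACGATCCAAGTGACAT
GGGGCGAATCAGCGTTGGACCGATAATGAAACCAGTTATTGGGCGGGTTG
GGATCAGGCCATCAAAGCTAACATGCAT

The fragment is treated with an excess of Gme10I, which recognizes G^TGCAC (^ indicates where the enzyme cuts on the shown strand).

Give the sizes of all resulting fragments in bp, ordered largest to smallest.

The Gme10I site (GTGCAC) starts at position 51.
Gme10I cuts after the first base of each site, so after position 51.
Linear molecule, 1 cut → 2 fragments:
  1–51 → 51 bp
  52–228 → 177 bp
Sorted largest to smallest: 177, 51 bp.

177, 51 bp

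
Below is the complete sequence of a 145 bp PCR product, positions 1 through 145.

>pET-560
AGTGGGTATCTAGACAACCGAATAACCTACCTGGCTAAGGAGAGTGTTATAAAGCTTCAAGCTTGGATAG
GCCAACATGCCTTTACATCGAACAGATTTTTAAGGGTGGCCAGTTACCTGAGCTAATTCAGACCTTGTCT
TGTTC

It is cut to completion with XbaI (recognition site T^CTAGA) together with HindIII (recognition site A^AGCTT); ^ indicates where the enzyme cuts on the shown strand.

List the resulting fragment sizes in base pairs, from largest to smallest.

The XbaI site (TCTAGA) starts at position 9.
XbaI cuts after the first base of each site, so after position 9.
HindIII sites (AAGCTT) start at positions 52, 59.
HindIII cuts after the first base of each site, so after positions 52, 59.
Combined cut positions: 9, 52, 59.
Linear molecule, 3 cuts → 4 fragments:
  1–9 → 9 bp
  10–52 → 43 bp
  53–59 → 7 bp
  60–145 → 86 bp
Sorted largest to smallest: 86, 43, 9, 7 bp.

86, 43, 9, 7 bp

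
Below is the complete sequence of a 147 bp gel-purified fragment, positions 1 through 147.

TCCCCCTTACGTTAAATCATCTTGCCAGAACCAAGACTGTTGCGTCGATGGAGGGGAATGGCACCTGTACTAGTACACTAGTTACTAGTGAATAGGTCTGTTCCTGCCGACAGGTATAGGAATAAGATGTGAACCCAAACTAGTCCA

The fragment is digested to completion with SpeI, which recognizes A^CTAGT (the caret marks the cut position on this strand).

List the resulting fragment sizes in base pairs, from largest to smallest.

SpeI sites (ACTAGT) start at positions 69, 77, 84, 139.
SpeI cuts after the first base of each site, so after positions 69, 77, 84, 139.
Linear molecule, 4 cuts → 5 fragments:
  1–69 → 69 bp
  70–77 → 8 bp
  78–84 → 7 bp
  85–139 → 55 bp
  140–147 → 8 bp
Sorted largest to smallest: 69, 55, 8, 8, 7 bp.

69, 55, 8, 8, 7 bp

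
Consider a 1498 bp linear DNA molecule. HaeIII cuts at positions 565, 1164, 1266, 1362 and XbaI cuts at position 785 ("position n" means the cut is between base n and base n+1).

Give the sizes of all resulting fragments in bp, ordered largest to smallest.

565, 379, 220, 136, 102, 96 bp

Combined cut positions (sorted): 565, 785, 1164, 1266, 1362.
Linear molecule, 5 cuts → 6 fragments:
  565 − 0 = 565 bp
  785 − 565 = 220 bp
  1164 − 785 = 379 bp
  1266 − 1164 = 102 bp
  1362 − 1266 = 96 bp
  1498 − 1362 = 136 bp
Sorted largest to smallest: 565, 379, 220, 136, 102, 96 bp.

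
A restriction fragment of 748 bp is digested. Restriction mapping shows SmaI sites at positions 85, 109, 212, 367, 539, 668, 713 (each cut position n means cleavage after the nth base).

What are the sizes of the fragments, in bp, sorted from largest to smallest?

172, 155, 129, 103, 85, 45, 35, 24 bp

Linear molecule, 7 cuts → 8 fragments:
  85 − 0 = 85 bp
  109 − 85 = 24 bp
  212 − 109 = 103 bp
  367 − 212 = 155 bp
  539 − 367 = 172 bp
  668 − 539 = 129 bp
  713 − 668 = 45 bp
  748 − 713 = 35 bp
Sorted largest to smallest: 172, 155, 129, 103, 85, 45, 35, 24 bp.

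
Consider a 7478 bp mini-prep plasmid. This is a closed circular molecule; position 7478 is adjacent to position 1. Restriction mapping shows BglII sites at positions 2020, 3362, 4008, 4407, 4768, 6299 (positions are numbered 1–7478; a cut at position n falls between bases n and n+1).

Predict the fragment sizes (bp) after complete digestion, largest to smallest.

3199, 1531, 1342, 646, 399, 361 bp

Circular molecule, 6 cuts → 6 fragments:
  3362 − 2020 = 1342 bp
  4008 − 3362 = 646 bp
  4407 − 4008 = 399 bp
  4768 − 4407 = 361 bp
  6299 − 4768 = 1531 bp
  wrap: 7478 − 6299 + 2020 = 3199 bp
Sorted largest to smallest: 3199, 1531, 1342, 646, 399, 361 bp.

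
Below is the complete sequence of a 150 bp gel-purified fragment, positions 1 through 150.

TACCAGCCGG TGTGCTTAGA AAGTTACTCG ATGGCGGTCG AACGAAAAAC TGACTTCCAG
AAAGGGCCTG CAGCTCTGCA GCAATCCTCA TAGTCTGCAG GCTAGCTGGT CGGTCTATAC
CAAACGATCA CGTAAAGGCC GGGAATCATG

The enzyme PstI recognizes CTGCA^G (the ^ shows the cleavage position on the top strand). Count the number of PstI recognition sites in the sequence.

3

CTGCAG occurs starting at positions 68, 76, 95.
PstI cuts at 3 sites.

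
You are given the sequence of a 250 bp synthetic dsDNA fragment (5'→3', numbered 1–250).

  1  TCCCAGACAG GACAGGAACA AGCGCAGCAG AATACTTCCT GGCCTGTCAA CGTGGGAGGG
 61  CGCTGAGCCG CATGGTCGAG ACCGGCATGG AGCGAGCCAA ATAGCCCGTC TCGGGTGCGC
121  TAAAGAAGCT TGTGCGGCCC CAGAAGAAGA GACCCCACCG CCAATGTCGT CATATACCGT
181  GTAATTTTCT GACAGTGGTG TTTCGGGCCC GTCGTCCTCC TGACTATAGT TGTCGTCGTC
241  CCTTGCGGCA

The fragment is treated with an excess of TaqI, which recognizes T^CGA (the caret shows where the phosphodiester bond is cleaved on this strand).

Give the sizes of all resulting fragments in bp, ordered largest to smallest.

174, 76 bp

The TaqI site (TCGA) starts at position 76.
TaqI cuts after the first base of each site, so after position 76.
Linear molecule, 1 cut → 2 fragments:
  1–76 → 76 bp
  77–250 → 174 bp
Sorted largest to smallest: 174, 76 bp.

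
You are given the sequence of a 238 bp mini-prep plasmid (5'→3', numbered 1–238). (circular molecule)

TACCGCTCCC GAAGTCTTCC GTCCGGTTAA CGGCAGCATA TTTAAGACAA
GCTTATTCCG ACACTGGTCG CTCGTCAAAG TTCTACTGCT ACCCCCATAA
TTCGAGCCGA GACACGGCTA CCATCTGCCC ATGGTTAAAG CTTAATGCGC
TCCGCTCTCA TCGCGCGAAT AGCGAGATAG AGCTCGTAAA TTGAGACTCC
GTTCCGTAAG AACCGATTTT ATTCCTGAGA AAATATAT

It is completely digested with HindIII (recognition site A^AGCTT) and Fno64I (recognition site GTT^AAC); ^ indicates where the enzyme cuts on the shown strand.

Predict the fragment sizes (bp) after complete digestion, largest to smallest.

HindIII sites (AAGCTT) start at positions 49, 138.
HindIII cuts after the first base of each site, so after positions 49, 138.
The Fno64I site (GTTAAC) starts at position 26.
Fno64I cuts after base 3 of each site, so after position 28.
Combined cut positions: 28, 49, 138.
Circular molecule, 3 cuts → 3 fragments:
  29–49 → 21 bp
  50–138 → 89 bp
  139–238 then 1–28 → 100 + 28 = 128 bp
Sorted largest to smallest: 128, 89, 21 bp.

128, 89, 21 bp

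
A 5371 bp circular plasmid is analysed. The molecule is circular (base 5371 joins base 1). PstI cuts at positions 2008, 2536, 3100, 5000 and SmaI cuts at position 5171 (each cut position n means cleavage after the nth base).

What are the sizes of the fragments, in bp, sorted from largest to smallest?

Combined cut positions (sorted): 2008, 2536, 3100, 5000, 5171.
Circular molecule, 5 cuts → 5 fragments:
  2536 − 2008 = 528 bp
  3100 − 2536 = 564 bp
  5000 − 3100 = 1900 bp
  5171 − 5000 = 171 bp
  wrap: 5371 − 5171 + 2008 = 2208 bp
Sorted largest to smallest: 2208, 1900, 564, 528, 171 bp.

2208, 1900, 564, 528, 171 bp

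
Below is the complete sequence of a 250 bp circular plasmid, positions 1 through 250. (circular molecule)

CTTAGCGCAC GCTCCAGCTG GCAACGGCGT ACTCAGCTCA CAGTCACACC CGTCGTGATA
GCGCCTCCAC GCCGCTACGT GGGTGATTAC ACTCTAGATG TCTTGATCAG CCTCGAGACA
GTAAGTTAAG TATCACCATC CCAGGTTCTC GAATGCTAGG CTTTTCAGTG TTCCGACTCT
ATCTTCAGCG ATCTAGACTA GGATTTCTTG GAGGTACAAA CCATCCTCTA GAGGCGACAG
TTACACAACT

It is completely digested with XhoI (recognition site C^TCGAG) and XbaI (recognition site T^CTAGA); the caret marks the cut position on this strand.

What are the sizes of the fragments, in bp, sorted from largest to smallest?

The XhoI site (CTCGAG) starts at position 112.
XhoI cuts after the first base of each site, so after position 112.
XbaI sites (TCTAGA) start at positions 93, 192, 227.
XbaI cuts after the first base of each site, so after positions 93, 192, 227.
Combined cut positions: 93, 112, 192, 227.
Circular molecule, 4 cuts → 4 fragments:
  94–112 → 19 bp
  113–192 → 80 bp
  193–227 → 35 bp
  228–250 then 1–93 → 23 + 93 = 116 bp
Sorted largest to smallest: 116, 80, 35, 19 bp.

116, 80, 35, 19 bp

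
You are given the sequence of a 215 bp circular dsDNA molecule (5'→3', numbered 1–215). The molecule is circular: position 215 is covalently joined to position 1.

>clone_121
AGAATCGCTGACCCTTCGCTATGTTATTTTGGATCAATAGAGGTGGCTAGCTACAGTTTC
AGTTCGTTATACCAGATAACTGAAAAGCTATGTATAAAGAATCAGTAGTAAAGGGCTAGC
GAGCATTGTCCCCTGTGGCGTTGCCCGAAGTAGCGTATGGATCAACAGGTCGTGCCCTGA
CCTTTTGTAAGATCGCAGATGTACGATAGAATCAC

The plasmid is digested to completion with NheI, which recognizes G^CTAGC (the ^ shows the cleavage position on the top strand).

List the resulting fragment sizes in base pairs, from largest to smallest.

NheI sites (GCTAGC) start at positions 46, 115.
NheI cuts after the first base of each site, so after positions 46, 115.
Circular molecule, 2 cuts → 2 fragments:
  47–115 → 69 bp
  116–215 then 1–46 → 100 + 46 = 146 bp
Sorted largest to smallest: 146, 69 bp.

146, 69 bp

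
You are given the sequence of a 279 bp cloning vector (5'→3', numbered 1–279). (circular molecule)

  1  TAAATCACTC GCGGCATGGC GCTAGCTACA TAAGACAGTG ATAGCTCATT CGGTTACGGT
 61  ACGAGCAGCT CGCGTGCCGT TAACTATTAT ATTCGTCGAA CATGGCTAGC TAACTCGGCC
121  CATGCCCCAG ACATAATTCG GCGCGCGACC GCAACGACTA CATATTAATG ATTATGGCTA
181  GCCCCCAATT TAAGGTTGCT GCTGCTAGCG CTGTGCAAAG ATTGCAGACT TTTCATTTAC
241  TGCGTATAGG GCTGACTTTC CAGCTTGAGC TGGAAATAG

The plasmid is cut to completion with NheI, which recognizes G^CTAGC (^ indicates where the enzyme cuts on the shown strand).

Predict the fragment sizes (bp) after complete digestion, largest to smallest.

96, 84, 72, 27 bp

NheI sites (GCTAGC) start at positions 21, 105, 177, 204.
NheI cuts after the first base of each site, so after positions 21, 105, 177, 204.
Circular molecule, 4 cuts → 4 fragments:
  22–105 → 84 bp
  106–177 → 72 bp
  178–204 → 27 bp
  205–279 then 1–21 → 75 + 21 = 96 bp
Sorted largest to smallest: 96, 84, 72, 27 bp.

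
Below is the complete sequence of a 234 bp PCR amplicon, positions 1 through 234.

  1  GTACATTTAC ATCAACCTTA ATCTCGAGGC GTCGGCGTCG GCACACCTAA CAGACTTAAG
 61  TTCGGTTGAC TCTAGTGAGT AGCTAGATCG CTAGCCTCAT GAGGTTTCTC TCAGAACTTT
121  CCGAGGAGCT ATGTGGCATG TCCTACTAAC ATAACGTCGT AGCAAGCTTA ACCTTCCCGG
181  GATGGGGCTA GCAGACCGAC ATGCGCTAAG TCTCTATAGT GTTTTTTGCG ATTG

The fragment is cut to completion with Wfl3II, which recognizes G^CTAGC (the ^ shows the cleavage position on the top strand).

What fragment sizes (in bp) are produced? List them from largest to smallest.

97, 90, 47 bp

Wfl3II sites (GCTAGC) start at positions 90, 187.
Wfl3II cuts after the first base of each site, so after positions 90, 187.
Linear molecule, 2 cuts → 3 fragments:
  1–90 → 90 bp
  91–187 → 97 bp
  188–234 → 47 bp
Sorted largest to smallest: 97, 90, 47 bp.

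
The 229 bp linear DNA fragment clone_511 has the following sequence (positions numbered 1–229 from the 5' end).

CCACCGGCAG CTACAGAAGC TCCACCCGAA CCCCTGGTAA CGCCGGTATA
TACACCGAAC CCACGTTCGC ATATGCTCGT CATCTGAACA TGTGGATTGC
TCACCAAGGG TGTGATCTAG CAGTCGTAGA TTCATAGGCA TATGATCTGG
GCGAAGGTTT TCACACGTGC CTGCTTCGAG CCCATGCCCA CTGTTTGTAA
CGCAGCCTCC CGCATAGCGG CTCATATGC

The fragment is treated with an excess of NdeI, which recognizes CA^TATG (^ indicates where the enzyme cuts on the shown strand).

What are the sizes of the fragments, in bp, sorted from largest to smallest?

84, 71, 69, 5 bp

NdeI sites (CATATG) start at positions 70, 139, 223.
NdeI cuts after base 2 of each site, so after positions 71, 140, 224.
Linear molecule, 3 cuts → 4 fragments:
  1–71 → 71 bp
  72–140 → 69 bp
  141–224 → 84 bp
  225–229 → 5 bp
Sorted largest to smallest: 84, 71, 69, 5 bp.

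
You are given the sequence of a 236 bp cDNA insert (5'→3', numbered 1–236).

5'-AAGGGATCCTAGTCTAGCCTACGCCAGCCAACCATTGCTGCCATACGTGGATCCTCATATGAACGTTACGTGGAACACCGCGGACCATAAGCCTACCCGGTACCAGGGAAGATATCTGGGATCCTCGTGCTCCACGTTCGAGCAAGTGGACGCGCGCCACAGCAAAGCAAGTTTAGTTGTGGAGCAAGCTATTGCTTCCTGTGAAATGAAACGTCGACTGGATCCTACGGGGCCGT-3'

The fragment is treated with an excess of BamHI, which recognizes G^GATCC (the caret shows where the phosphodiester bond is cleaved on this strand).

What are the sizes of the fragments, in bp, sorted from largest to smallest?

BamHI sites (GGATCC) start at positions 4, 49, 119, 220.
BamHI cuts after the first base of each site, so after positions 4, 49, 119, 220.
Linear molecule, 4 cuts → 5 fragments:
  1–4 → 4 bp
  5–49 → 45 bp
  50–119 → 70 bp
  120–220 → 101 bp
  221–236 → 16 bp
Sorted largest to smallest: 101, 70, 45, 16, 4 bp.

101, 70, 45, 16, 4 bp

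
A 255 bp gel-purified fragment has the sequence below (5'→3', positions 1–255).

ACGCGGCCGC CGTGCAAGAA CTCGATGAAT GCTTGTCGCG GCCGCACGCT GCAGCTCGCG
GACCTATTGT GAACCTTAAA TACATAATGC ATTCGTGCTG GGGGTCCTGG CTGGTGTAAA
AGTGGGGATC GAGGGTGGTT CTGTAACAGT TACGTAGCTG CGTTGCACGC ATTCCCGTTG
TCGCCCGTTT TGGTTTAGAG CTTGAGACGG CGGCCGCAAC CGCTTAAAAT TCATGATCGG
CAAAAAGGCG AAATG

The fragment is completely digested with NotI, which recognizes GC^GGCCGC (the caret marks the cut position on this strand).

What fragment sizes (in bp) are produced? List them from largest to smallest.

NotI sites (GCGGCCGC) start at positions 3, 38, 210.
NotI cuts after base 2 of each site, so after positions 4, 39, 211.
Linear molecule, 3 cuts → 4 fragments:
  1–4 → 4 bp
  5–39 → 35 bp
  40–211 → 172 bp
  212–255 → 44 bp
Sorted largest to smallest: 172, 44, 35, 4 bp.

172, 44, 35, 4 bp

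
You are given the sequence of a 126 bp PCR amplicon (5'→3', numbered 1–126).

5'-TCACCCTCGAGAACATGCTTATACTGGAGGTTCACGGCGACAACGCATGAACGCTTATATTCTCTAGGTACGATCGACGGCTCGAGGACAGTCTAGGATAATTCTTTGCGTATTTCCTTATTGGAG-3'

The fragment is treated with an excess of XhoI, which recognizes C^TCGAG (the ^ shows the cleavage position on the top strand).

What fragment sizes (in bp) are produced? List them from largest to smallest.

XhoI sites (CTCGAG) start at positions 6, 81.
XhoI cuts after the first base of each site, so after positions 6, 81.
Linear molecule, 2 cuts → 3 fragments:
  1–6 → 6 bp
  7–81 → 75 bp
  82–126 → 45 bp
Sorted largest to smallest: 75, 45, 6 bp.

75, 45, 6 bp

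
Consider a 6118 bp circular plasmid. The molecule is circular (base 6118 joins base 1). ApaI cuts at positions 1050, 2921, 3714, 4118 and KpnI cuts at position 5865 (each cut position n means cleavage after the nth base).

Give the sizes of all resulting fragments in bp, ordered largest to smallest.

Combined cut positions (sorted): 1050, 2921, 3714, 4118, 5865.
Circular molecule, 5 cuts → 5 fragments:
  2921 − 1050 = 1871 bp
  3714 − 2921 = 793 bp
  4118 − 3714 = 404 bp
  5865 − 4118 = 1747 bp
  wrap: 6118 − 5865 + 1050 = 1303 bp
Sorted largest to smallest: 1871, 1747, 1303, 793, 404 bp.

1871, 1747, 1303, 793, 404 bp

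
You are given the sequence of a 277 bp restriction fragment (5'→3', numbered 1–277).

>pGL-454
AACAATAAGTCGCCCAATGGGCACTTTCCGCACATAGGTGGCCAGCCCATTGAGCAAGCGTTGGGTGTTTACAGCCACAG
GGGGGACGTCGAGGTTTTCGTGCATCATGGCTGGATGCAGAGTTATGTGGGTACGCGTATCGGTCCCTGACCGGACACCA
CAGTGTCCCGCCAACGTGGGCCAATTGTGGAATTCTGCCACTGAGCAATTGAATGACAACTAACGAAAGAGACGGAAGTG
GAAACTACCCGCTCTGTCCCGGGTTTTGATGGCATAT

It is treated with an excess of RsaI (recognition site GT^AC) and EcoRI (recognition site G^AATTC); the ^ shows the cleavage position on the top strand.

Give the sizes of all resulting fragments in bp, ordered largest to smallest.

The RsaI site (GTAC) starts at position 131.
RsaI cuts after base 2 of each site, so after position 132.
The EcoRI site (GAATTC) starts at position 190.
EcoRI cuts after the first base of each site, so after position 190.
Combined cut positions: 132, 190.
Linear molecule, 2 cuts → 3 fragments:
  1–132 → 132 bp
  133–190 → 58 bp
  191–277 → 87 bp
Sorted largest to smallest: 132, 87, 58 bp.

132, 87, 58 bp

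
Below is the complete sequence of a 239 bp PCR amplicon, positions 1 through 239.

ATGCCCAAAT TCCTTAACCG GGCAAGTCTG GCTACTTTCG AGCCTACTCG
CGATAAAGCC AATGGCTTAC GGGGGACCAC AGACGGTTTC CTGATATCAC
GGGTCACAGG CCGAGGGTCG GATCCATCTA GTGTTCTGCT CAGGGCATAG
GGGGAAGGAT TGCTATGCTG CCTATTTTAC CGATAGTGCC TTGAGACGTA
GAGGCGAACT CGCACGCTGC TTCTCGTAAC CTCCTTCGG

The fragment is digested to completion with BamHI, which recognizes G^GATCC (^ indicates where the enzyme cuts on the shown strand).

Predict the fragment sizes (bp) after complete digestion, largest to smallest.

120, 119 bp

The BamHI site (GGATCC) starts at position 120.
BamHI cuts after the first base of each site, so after position 120.
Linear molecule, 1 cut → 2 fragments:
  1–120 → 120 bp
  121–239 → 119 bp
Sorted largest to smallest: 120, 119 bp.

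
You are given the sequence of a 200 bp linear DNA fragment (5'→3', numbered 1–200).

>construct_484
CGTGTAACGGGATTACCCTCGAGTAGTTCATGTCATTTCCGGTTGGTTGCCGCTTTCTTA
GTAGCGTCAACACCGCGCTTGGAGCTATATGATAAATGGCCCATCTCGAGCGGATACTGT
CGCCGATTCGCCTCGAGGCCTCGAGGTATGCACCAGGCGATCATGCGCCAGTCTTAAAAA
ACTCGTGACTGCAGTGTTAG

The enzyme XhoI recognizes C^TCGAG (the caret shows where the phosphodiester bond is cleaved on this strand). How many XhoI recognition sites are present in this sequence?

4

CTCGAG occurs starting at positions 18, 105, 132, 140.
XhoI cuts at 4 sites.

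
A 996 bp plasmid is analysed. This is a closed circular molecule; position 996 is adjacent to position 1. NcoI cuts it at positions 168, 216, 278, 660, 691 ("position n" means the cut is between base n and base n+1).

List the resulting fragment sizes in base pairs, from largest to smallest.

473, 382, 62, 48, 31 bp

Circular molecule, 5 cuts → 5 fragments:
  216 − 168 = 48 bp
  278 − 216 = 62 bp
  660 − 278 = 382 bp
  691 − 660 = 31 bp
  wrap: 996 − 691 + 168 = 473 bp
Sorted largest to smallest: 473, 382, 62, 48, 31 bp.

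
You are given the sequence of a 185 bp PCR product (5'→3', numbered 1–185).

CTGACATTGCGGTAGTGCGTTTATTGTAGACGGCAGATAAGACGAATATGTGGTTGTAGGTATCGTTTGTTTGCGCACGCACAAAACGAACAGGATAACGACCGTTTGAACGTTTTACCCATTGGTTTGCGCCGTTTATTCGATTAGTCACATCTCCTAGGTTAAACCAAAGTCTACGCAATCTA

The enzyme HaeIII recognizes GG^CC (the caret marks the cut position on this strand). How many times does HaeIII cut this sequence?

No occurrence of GGCC is present in the sequence.
HaeIII does not cut: 0 sites.

0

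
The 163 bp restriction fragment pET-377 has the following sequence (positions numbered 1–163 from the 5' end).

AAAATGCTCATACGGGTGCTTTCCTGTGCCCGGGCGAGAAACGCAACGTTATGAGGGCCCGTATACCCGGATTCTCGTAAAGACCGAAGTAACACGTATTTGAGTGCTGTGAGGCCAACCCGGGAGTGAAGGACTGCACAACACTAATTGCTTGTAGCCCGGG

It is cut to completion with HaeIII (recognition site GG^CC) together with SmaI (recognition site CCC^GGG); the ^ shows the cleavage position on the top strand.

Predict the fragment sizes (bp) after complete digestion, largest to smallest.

57, 39, 31, 26, 7, 3 bp

HaeIII sites (GGCC) start at positions 56, 113.
HaeIII cuts after base 2 of each site, so after positions 57, 114.
SmaI sites (CCCGGG) start at positions 29, 119, 158.
SmaI cuts after base 3 of each site, so after positions 31, 121, 160.
Combined cut positions: 31, 57, 114, 121, 160.
Linear molecule, 5 cuts → 6 fragments:
  1–31 → 31 bp
  32–57 → 26 bp
  58–114 → 57 bp
  115–121 → 7 bp
  122–160 → 39 bp
  161–163 → 3 bp
Sorted largest to smallest: 57, 39, 31, 26, 7, 3 bp.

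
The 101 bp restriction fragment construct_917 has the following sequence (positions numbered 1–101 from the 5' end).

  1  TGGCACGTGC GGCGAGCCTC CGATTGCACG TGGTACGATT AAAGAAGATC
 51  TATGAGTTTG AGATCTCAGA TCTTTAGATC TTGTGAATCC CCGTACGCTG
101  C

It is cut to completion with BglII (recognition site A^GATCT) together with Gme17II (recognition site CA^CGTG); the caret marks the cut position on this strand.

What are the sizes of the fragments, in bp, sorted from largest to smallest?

BglII sites (AGATCT) start at positions 46, 61, 68, 76.
BglII cuts after the first base of each site, so after positions 46, 61, 68, 76.
Gme17II sites (CACGTG) start at positions 4, 27.
Gme17II cuts after base 2 of each site, so after positions 5, 28.
Combined cut positions: 5, 28, 46, 61, 68, 76.
Linear molecule, 6 cuts → 7 fragments:
  1–5 → 5 bp
  6–28 → 23 bp
  29–46 → 18 bp
  47–61 → 15 bp
  62–68 → 7 bp
  69–76 → 8 bp
  77–101 → 25 bp
Sorted largest to smallest: 25, 23, 18, 15, 8, 7, 5 bp.

25, 23, 18, 15, 8, 7, 5 bp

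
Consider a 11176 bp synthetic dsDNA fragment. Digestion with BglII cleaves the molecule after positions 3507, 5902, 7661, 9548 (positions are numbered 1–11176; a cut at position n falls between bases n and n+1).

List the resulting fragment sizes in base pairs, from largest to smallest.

3507, 2395, 1887, 1759, 1628 bp

Linear molecule, 4 cuts → 5 fragments:
  3507 − 0 = 3507 bp
  5902 − 3507 = 2395 bp
  7661 − 5902 = 1759 bp
  9548 − 7661 = 1887 bp
  11176 − 9548 = 1628 bp
Sorted largest to smallest: 3507, 2395, 1887, 1759, 1628 bp.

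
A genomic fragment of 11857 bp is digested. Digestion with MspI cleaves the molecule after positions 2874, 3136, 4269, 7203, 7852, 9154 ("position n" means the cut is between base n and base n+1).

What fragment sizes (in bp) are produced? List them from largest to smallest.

2934, 2874, 2703, 1302, 1133, 649, 262 bp

Linear molecule, 6 cuts → 7 fragments:
  2874 − 0 = 2874 bp
  3136 − 2874 = 262 bp
  4269 − 3136 = 1133 bp
  7203 − 4269 = 2934 bp
  7852 − 7203 = 649 bp
  9154 − 7852 = 1302 bp
  11857 − 9154 = 2703 bp
Sorted largest to smallest: 2934, 2874, 2703, 1302, 1133, 649, 262 bp.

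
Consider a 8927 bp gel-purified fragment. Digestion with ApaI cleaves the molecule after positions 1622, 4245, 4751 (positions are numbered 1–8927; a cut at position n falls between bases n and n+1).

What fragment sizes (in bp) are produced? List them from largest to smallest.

Linear molecule, 3 cuts → 4 fragments:
  1622 − 0 = 1622 bp
  4245 − 1622 = 2623 bp
  4751 − 4245 = 506 bp
  8927 − 4751 = 4176 bp
Sorted largest to smallest: 4176, 2623, 1622, 506 bp.

4176, 2623, 1622, 506 bp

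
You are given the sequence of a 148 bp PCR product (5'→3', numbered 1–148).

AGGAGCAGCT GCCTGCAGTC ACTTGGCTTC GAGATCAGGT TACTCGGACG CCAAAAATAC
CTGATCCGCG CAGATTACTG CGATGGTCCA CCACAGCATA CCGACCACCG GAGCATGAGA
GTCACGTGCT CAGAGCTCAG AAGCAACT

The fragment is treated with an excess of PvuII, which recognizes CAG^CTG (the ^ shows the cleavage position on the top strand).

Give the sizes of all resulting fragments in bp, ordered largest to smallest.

140, 8 bp

The PvuII site (CAGCTG) starts at position 6.
PvuII cuts after base 3 of each site, so after position 8.
Linear molecule, 1 cut → 2 fragments:
  1–8 → 8 bp
  9–148 → 140 bp
Sorted largest to smallest: 140, 8 bp.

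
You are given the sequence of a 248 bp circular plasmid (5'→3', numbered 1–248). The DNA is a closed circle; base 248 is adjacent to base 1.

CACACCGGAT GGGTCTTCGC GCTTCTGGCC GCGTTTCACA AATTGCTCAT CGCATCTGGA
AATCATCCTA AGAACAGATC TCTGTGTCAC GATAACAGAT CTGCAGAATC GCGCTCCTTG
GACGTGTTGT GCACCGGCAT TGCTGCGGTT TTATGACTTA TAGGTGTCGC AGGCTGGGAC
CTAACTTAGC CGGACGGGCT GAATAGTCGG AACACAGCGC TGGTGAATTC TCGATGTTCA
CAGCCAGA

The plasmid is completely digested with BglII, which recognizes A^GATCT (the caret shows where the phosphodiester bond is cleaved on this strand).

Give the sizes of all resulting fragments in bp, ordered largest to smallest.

227, 21 bp

BglII sites (AGATCT) start at positions 76, 97.
BglII cuts after the first base of each site, so after positions 76, 97.
Circular molecule, 2 cuts → 2 fragments:
  77–97 → 21 bp
  98–248 then 1–76 → 151 + 76 = 227 bp
Sorted largest to smallest: 227, 21 bp.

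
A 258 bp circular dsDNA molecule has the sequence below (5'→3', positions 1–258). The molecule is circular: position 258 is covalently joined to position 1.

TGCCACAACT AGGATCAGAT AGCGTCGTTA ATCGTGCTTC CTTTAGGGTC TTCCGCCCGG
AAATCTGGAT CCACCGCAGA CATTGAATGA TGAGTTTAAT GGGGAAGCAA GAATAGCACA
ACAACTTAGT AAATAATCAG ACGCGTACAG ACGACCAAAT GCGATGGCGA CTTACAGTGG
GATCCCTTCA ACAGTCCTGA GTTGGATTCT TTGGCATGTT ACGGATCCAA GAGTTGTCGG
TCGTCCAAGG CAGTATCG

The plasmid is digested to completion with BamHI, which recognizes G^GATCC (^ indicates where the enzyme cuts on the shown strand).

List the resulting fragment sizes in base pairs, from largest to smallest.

113, 102, 43 bp

BamHI sites (GGATCC) start at positions 67, 180, 223.
BamHI cuts after the first base of each site, so after positions 67, 180, 223.
Circular molecule, 3 cuts → 3 fragments:
  68–180 → 113 bp
  181–223 → 43 bp
  224–258 then 1–67 → 35 + 67 = 102 bp
Sorted largest to smallest: 113, 102, 43 bp.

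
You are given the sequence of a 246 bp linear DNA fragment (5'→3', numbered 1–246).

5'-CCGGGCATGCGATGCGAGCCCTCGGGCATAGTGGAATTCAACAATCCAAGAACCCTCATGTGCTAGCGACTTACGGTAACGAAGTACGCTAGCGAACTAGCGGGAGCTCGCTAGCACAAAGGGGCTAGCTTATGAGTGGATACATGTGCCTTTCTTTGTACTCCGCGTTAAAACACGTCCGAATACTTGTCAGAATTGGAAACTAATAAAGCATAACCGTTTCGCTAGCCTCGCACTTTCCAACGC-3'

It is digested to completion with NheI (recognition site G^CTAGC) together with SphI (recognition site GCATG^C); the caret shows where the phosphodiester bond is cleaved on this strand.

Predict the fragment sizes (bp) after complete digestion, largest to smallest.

100, 53, 26, 22, 22, 14, 9 bp

NheI sites (GCTAGC) start at positions 62, 88, 110, 124, 224.
NheI cuts after the first base of each site, so after positions 62, 88, 110, 124, 224.
The SphI site (GCATGC) starts at position 5.
SphI cuts after base 5 of each site (before the last base), so after position 9.
Combined cut positions: 9, 62, 88, 110, 124, 224.
Linear molecule, 6 cuts → 7 fragments:
  1–9 → 9 bp
  10–62 → 53 bp
  63–88 → 26 bp
  89–110 → 22 bp
  111–124 → 14 bp
  125–224 → 100 bp
  225–246 → 22 bp
Sorted largest to smallest: 100, 53, 26, 22, 22, 14, 9 bp.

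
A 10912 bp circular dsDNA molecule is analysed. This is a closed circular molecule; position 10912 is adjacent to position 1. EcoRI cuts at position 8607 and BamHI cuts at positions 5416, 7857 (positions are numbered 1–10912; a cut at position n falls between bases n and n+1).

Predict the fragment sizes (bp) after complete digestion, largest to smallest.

7721, 2441, 750 bp

Combined cut positions (sorted): 5416, 7857, 8607.
Circular molecule, 3 cuts → 3 fragments:
  7857 − 5416 = 2441 bp
  8607 − 7857 = 750 bp
  wrap: 10912 − 8607 + 5416 = 7721 bp
Sorted largest to smallest: 7721, 2441, 750 bp.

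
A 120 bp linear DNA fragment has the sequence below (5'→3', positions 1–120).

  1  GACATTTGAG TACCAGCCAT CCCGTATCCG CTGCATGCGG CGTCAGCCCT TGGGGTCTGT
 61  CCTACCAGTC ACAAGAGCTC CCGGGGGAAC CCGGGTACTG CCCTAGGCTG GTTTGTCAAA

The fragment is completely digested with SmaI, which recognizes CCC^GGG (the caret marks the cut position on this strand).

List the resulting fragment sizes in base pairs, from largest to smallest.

SmaI sites (CCCGGG) start at positions 80, 90.
SmaI cuts after base 3 of each site, so after positions 82, 92.
Linear molecule, 2 cuts → 3 fragments:
  1–82 → 82 bp
  83–92 → 10 bp
  93–120 → 28 bp
Sorted largest to smallest: 82, 28, 10 bp.

82, 28, 10 bp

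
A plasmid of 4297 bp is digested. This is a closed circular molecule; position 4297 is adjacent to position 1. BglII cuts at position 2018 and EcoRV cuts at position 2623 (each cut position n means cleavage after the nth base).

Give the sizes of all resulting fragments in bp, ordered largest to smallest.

Combined cut positions (sorted): 2018, 2623.
Circular molecule, 2 cuts → 2 fragments:
  2623 − 2018 = 605 bp
  wrap: 4297 − 2623 + 2018 = 3692 bp
Sorted largest to smallest: 3692, 605 bp.

3692, 605 bp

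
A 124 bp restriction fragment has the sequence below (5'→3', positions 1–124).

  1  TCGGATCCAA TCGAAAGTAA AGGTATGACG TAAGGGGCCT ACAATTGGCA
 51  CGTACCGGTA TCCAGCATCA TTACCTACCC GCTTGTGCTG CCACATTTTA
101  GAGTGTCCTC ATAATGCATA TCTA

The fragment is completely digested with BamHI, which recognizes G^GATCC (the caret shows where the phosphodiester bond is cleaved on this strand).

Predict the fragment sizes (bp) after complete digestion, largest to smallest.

121, 3 bp

The BamHI site (GGATCC) starts at position 3.
BamHI cuts after the first base of each site, so after position 3.
Linear molecule, 1 cut → 2 fragments:
  1–3 → 3 bp
  4–124 → 121 bp
Sorted largest to smallest: 121, 3 bp.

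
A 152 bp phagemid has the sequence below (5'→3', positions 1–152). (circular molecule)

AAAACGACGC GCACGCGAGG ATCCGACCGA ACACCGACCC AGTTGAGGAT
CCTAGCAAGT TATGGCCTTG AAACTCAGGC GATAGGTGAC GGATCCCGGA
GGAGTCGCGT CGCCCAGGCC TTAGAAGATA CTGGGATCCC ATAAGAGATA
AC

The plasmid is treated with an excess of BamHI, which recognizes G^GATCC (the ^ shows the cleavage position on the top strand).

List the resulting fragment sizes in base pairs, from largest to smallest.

44, 43, 37, 28 bp

BamHI sites (GGATCC) start at positions 19, 47, 91, 134.
BamHI cuts after the first base of each site, so after positions 19, 47, 91, 134.
Circular molecule, 4 cuts → 4 fragments:
  20–47 → 28 bp
  48–91 → 44 bp
  92–134 → 43 bp
  135–152 then 1–19 → 18 + 19 = 37 bp
Sorted largest to smallest: 44, 43, 37, 28 bp.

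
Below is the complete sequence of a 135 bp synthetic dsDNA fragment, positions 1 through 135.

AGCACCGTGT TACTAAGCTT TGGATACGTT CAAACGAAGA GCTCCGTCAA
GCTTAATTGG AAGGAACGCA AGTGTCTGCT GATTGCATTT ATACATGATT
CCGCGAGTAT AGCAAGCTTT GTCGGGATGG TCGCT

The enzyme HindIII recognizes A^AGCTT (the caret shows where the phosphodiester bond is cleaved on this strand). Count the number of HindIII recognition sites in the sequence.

3

AAGCTT occurs starting at positions 15, 49, 114.
HindIII cuts at 3 sites.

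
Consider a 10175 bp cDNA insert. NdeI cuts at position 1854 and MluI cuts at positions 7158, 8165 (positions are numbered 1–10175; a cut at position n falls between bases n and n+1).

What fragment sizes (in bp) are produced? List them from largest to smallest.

Combined cut positions (sorted): 1854, 7158, 8165.
Linear molecule, 3 cuts → 4 fragments:
  1854 − 0 = 1854 bp
  7158 − 1854 = 5304 bp
  8165 − 7158 = 1007 bp
  10175 − 8165 = 2010 bp
Sorted largest to smallest: 5304, 2010, 1854, 1007 bp.

5304, 2010, 1854, 1007 bp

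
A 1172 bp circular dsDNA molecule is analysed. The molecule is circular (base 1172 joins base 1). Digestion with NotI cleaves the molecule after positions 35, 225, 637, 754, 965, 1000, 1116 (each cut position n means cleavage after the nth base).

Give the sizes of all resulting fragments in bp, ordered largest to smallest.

412, 211, 190, 117, 116, 91, 35 bp

Circular molecule, 7 cuts → 7 fragments:
  225 − 35 = 190 bp
  637 − 225 = 412 bp
  754 − 637 = 117 bp
  965 − 754 = 211 bp
  1000 − 965 = 35 bp
  1116 − 1000 = 116 bp
  wrap: 1172 − 1116 + 35 = 91 bp
Sorted largest to smallest: 412, 211, 190, 117, 116, 91, 35 bp.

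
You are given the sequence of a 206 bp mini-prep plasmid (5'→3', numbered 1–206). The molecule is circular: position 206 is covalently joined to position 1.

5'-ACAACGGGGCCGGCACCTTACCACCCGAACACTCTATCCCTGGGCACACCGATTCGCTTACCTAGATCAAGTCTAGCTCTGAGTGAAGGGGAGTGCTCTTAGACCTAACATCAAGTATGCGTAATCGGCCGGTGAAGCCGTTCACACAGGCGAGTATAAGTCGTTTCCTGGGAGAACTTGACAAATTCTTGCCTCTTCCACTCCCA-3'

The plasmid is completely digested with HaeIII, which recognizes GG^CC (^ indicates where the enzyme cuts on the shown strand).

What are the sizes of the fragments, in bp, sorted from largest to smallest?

HaeIII sites (GGCC) start at positions 8, 127.
HaeIII cuts after base 2 of each site, so after positions 9, 128.
Circular molecule, 2 cuts → 2 fragments:
  10–128 → 119 bp
  129–206 then 1–9 → 78 + 9 = 87 bp
Sorted largest to smallest: 119, 87 bp.

119, 87 bp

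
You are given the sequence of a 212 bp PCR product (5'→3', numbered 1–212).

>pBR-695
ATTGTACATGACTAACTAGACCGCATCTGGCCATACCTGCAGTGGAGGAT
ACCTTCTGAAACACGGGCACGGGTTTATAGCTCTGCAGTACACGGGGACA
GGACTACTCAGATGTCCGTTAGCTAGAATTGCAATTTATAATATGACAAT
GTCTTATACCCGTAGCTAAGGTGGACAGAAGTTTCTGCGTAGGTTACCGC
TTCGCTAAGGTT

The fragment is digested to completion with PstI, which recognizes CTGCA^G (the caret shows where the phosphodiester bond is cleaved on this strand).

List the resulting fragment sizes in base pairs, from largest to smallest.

PstI sites (CTGCAG) start at positions 37, 83.
PstI cuts after base 5 of each site (before the last base), so after positions 41, 87.
Linear molecule, 2 cuts → 3 fragments:
  1–41 → 41 bp
  42–87 → 46 bp
  88–212 → 125 bp
Sorted largest to smallest: 125, 46, 41 bp.

125, 46, 41 bp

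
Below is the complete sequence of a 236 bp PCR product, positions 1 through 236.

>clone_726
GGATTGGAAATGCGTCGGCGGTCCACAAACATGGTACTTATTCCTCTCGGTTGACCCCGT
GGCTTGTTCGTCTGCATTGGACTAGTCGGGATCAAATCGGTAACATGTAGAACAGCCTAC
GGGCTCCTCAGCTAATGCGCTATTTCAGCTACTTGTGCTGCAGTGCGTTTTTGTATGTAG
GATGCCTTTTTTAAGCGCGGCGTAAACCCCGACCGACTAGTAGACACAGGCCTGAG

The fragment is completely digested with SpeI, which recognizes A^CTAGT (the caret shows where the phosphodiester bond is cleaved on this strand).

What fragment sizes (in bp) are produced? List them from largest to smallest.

135, 81, 20 bp

SpeI sites (ACTAGT) start at positions 81, 216.
SpeI cuts after the first base of each site, so after positions 81, 216.
Linear molecule, 2 cuts → 3 fragments:
  1–81 → 81 bp
  82–216 → 135 bp
  217–236 → 20 bp
Sorted largest to smallest: 135, 81, 20 bp.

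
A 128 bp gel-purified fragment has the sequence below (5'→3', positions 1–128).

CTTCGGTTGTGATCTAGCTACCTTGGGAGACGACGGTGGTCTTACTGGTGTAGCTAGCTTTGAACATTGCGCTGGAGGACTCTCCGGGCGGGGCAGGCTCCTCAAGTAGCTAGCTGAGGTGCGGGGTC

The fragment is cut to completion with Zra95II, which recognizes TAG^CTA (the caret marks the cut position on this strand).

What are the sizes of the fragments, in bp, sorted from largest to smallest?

Zra95II sites (TAGCTA) start at positions 15, 51, 107.
Zra95II cuts after base 3 of each site, so after positions 17, 53, 109.
Linear molecule, 3 cuts → 4 fragments:
  1–17 → 17 bp
  18–53 → 36 bp
  54–109 → 56 bp
  110–128 → 19 bp
Sorted largest to smallest: 56, 36, 19, 17 bp.

56, 36, 19, 17 bp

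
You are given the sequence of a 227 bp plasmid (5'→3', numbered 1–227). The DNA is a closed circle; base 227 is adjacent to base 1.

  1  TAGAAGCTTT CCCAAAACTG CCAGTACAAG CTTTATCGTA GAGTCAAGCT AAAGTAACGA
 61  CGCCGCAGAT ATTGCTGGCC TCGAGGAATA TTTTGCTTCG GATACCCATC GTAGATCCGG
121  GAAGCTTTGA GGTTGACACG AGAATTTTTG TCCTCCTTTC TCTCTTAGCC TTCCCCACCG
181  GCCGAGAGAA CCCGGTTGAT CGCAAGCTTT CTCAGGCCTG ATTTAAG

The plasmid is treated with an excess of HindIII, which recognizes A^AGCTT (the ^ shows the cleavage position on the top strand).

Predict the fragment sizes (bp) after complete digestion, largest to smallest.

94, 82, 27, 24 bp

HindIII sites (AAGCTT) start at positions 4, 28, 122, 204.
HindIII cuts after the first base of each site, so after positions 4, 28, 122, 204.
Circular molecule, 4 cuts → 4 fragments:
  5–28 → 24 bp
  29–122 → 94 bp
  123–204 → 82 bp
  205–227 then 1–4 → 23 + 4 = 27 bp
Sorted largest to smallest: 94, 82, 27, 24 bp.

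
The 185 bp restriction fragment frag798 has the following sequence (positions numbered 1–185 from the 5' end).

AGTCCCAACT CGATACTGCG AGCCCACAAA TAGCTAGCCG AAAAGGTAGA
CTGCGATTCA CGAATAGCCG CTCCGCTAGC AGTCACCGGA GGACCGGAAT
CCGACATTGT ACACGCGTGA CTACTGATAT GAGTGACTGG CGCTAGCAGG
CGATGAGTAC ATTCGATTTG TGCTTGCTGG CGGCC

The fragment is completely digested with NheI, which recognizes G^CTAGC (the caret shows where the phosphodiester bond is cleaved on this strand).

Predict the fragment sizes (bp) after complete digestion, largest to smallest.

NheI sites (GCTAGC) start at positions 33, 75, 142.
NheI cuts after the first base of each site, so after positions 33, 75, 142.
Linear molecule, 3 cuts → 4 fragments:
  1–33 → 33 bp
  34–75 → 42 bp
  76–142 → 67 bp
  143–185 → 43 bp
Sorted largest to smallest: 67, 43, 42, 33 bp.

67, 43, 42, 33 bp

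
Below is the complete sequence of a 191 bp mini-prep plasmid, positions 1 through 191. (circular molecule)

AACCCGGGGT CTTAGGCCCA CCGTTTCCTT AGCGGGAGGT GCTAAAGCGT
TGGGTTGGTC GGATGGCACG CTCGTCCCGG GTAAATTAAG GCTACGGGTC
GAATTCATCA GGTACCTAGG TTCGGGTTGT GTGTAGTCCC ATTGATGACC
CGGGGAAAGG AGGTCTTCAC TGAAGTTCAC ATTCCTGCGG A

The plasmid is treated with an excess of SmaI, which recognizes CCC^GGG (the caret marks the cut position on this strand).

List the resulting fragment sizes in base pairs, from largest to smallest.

73, 73, 45 bp

SmaI sites (CCCGGG) start at positions 3, 76, 149.
SmaI cuts after base 3 of each site, so after positions 5, 78, 151.
Circular molecule, 3 cuts → 3 fragments:
  6–78 → 73 bp
  79–151 → 73 bp
  152–191 then 1–5 → 40 + 5 = 45 bp
Sorted largest to smallest: 73, 73, 45 bp.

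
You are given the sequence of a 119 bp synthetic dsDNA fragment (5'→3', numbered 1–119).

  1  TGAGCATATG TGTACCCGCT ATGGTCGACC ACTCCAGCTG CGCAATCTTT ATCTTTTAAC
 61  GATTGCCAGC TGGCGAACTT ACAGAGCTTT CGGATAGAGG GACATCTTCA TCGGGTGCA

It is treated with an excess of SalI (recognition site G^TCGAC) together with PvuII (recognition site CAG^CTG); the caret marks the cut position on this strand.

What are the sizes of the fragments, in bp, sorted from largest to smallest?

50, 32, 24, 13 bp

The SalI site (GTCGAC) starts at position 24.
SalI cuts after the first base of each site, so after position 24.
PvuII sites (CAGCTG) start at positions 35, 67.
PvuII cuts after base 3 of each site, so after positions 37, 69.
Combined cut positions: 24, 37, 69.
Linear molecule, 3 cuts → 4 fragments:
  1–24 → 24 bp
  25–37 → 13 bp
  38–69 → 32 bp
  70–119 → 50 bp
Sorted largest to smallest: 50, 32, 24, 13 bp.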